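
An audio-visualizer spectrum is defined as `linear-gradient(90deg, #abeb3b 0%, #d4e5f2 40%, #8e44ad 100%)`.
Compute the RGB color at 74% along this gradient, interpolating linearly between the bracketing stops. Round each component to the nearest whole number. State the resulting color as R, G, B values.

(172, 138, 203)

74% lies between the 40% and 100% stops, so the local fraction is t = (74 − 40)/(100 − 40) = 34/60 ≈ 0.5667.
#d4e5f2 → (212, 229, 242); #8e44ad → (142, 68, 173).
R = 212 + 0.5667 × (142 − 212) = 172.331 → 172
G = 229 + 0.5667 × (68 − 229) = 137.761 → 138
B = 242 + 0.5667 × (173 − 242) = 202.898 → 203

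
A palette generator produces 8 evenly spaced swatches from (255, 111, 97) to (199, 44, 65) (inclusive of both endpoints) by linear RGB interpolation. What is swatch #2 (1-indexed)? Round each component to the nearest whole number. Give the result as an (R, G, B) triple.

With 8 swatches and endpoints inclusive, swatch 2 sits at t = (2 − 1)/(8 − 1) = 1/7 ≈ 0.1429.
R = 255 + 0.1429 × (199 − 255) = 246.998 → 247
G = 111 + 0.1429 × (44 − 111) = 101.426 → 101
B = 97 + 0.1429 × (65 − 97) = 92.427 → 92

(247, 101, 92)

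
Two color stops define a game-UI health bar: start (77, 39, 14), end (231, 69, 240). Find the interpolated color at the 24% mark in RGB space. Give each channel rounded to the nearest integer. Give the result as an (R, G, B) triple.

24% corresponds to t = 0.24.
R = 77 + 0.24 × (231 − 77) = 77 + 0.24 × 154 = 113.96 → 114
G = 39 + 0.24 × (69 − 39) = 39 + 0.24 × 30 = 46.2 → 46
B = 14 + 0.24 × (240 − 14) = 14 + 0.24 × 226 = 68.24 → 68

(114, 46, 68)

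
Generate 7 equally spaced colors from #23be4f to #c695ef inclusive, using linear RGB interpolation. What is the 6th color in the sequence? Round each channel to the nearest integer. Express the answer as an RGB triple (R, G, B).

(171, 156, 212)

With 7 swatches and endpoints inclusive, swatch 6 sits at t = (6 − 1)/(7 − 1) = 5/6 ≈ 0.8333.
#23be4f → (35, 190, 79); #c695ef → (198, 149, 239).
R = 35 + 0.8333 × (198 − 35) = 170.828 → 171
G = 190 + 0.8333 × (149 − 190) = 155.835 → 156
B = 79 + 0.8333 × (239 − 79) = 212.328 → 212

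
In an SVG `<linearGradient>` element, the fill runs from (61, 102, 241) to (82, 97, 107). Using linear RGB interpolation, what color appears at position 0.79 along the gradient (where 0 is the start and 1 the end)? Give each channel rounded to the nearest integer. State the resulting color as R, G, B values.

(78, 98, 135)

R = 61 + 0.79 × (82 − 61) = 61 + 0.79 × 21 = 77.59 → 78
G = 102 + 0.79 × (97 − 102) = 102 + 0.79 × -5 = 98.05 → 98
B = 241 + 0.79 × (107 − 241) = 241 + 0.79 × -134 = 135.14 → 135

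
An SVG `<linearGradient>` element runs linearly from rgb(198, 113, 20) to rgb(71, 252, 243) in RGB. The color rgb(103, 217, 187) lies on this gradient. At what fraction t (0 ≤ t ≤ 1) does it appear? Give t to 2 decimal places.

Invert the lerp on the B channel (largest span, 223): t = (187 − 20) / (243 − 20) = 167/223 = 0.74888.
Check on R: (103 − 198)/(71 − 198) = 0.748 ✓

0.75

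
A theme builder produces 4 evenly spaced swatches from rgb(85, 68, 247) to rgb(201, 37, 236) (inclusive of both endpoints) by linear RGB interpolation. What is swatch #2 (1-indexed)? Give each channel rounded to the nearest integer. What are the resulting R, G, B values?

(124, 58, 243)

With 4 swatches and endpoints inclusive, swatch 2 sits at t = (2 − 1)/(4 − 1) = 1/3 ≈ 0.3333.
R = 85 + 0.3333 × (201 − 85) = 123.663 → 124
G = 68 + 0.3333 × (37 − 68) = 57.668 → 58
B = 247 + 0.3333 × (236 − 247) = 243.334 → 243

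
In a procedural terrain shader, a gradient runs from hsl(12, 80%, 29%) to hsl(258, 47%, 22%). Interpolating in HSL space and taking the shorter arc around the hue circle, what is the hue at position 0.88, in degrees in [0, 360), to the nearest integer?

Hue: 258 − 12 = 246°, but |246| > 180 so the shorter arc goes the other way: Δh = 246 − 360 = -114°.
H = 12 + 0.88 × (-114) = -88.32 → -88 → -88 mod 360 = 272°

272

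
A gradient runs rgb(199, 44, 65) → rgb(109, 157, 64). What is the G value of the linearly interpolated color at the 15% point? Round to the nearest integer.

61

G = 44 + 0.15 × (157 − 44) = 60.95 → 61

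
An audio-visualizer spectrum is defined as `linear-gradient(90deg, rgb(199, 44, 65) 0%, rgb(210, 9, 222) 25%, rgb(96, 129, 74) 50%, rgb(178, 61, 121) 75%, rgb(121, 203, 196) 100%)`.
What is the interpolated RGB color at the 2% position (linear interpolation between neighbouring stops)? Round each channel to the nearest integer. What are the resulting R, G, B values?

2% lies between the 0% and 25% stops, so the local fraction is t = (2 − 0)/(25 − 0) = 2/25 ≈ 0.08.
R = 199 + 0.08 × (210 − 199) = 199.88 → 200
G = 44 + 0.08 × (9 − 44) = 41.2 → 41
B = 65 + 0.08 × (222 − 65) = 77.56 → 78

(200, 41, 78)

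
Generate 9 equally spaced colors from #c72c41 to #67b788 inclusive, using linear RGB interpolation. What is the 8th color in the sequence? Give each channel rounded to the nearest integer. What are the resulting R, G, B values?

(115, 166, 127)

With 9 swatches and endpoints inclusive, swatch 8 sits at t = (8 − 1)/(9 − 1) = 7/8 ≈ 0.875.
#c72c41 → (199, 44, 65); #67b788 → (103, 183, 136).
R = 199 + 0.875 × (103 − 199) = 115 → 115
G = 44 + 0.875 × (183 − 44) = 165.625 → 166
B = 65 + 0.875 × (136 − 65) = 127.125 → 127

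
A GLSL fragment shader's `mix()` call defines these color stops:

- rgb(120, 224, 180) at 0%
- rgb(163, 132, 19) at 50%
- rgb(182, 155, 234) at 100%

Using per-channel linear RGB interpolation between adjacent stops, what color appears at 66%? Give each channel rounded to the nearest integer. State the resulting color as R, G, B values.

66% lies between the 50% and 100% stops, so the local fraction is t = (66 − 50)/(100 − 50) = 16/50 ≈ 0.32.
R = 163 + 0.32 × (182 − 163) = 169.08 → 169
G = 132 + 0.32 × (155 − 132) = 139.36 → 139
B = 19 + 0.32 × (234 − 19) = 87.8 → 88

(169, 139, 88)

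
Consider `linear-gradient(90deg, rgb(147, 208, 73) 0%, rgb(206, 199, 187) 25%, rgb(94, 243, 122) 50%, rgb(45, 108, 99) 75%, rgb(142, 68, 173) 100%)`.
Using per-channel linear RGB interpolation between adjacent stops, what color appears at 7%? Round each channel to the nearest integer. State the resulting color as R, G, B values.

7% lies between the 0% and 25% stops, so the local fraction is t = (7 − 0)/(25 − 0) = 7/25 ≈ 0.28.
R = 147 + 0.28 × (206 − 147) = 163.52 → 164
G = 208 + 0.28 × (199 − 208) = 205.48 → 205
B = 73 + 0.28 × (187 − 73) = 104.92 → 105

(164, 205, 105)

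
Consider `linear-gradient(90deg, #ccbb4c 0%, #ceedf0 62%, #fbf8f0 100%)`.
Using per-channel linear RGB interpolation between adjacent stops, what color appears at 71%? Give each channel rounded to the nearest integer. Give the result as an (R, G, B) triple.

71% lies between the 62% and 100% stops, so the local fraction is t = (71 − 62)/(100 − 62) = 9/38 ≈ 0.2368.
#ceedf0 → (206, 237, 240); #fbf8f0 → (251, 248, 240).
R = 206 + 0.2368 × (251 − 206) = 216.656 → 217
G = 237 + 0.2368 × (248 − 237) = 239.605 → 240
B = 240 + 0.2368 × (240 − 240) = 240 → 240

(217, 240, 240)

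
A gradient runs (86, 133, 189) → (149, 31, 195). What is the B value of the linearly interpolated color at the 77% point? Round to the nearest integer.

194

B = 189 + 0.77 × (195 − 189) = 193.62 → 194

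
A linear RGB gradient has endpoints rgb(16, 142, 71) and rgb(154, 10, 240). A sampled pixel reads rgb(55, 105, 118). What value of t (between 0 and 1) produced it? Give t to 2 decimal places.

0.28

Invert the lerp on the B channel (largest span, 169): t = (118 − 71) / (240 − 71) = 47/169 = 0.27811.
Check on R: (55 − 16)/(154 − 16) = 0.2826 ✓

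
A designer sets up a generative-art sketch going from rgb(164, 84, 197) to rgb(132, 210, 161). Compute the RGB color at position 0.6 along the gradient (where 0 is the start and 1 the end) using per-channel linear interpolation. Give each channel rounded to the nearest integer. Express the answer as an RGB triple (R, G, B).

R = 164 + 0.6 × (132 − 164) = 164 + 0.6 × -32 = 144.8 → 145
G = 84 + 0.6 × (210 − 84) = 84 + 0.6 × 126 = 159.6 → 160
B = 197 + 0.6 × (161 − 197) = 197 + 0.6 × -36 = 175.4 → 175

(145, 160, 175)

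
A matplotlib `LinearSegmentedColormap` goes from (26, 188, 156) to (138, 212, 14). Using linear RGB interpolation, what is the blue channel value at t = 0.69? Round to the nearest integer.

B = 156 + 0.69 × (14 − 156) = 58.02 → 58

58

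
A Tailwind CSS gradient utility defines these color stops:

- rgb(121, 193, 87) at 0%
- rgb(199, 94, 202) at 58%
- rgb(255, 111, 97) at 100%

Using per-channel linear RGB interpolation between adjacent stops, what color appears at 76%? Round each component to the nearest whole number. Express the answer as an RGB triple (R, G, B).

(223, 101, 157)

76% lies between the 58% and 100% stops, so the local fraction is t = (76 − 58)/(100 − 58) = 18/42 ≈ 0.4286.
R = 199 + 0.4286 × (255 − 199) = 223.002 → 223
G = 94 + 0.4286 × (111 − 94) = 101.286 → 101
B = 202 + 0.4286 × (97 − 202) = 156.997 → 157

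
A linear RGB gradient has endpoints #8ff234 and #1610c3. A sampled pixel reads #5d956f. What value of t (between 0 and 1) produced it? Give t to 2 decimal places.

Invert the lerp on the G channel (largest span, 226): t = (149 − 242) / (16 − 242) = -93/-226 = 0.4115.
Check on R: (93 − 143)/(22 − 143) = 0.4132 ✓

0.41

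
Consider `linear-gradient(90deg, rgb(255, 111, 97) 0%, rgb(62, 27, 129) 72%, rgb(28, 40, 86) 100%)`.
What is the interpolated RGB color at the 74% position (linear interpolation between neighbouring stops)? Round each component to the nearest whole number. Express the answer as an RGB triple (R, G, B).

(60, 28, 126)

74% lies between the 72% and 100% stops, so the local fraction is t = (74 − 72)/(100 − 72) = 2/28 ≈ 0.0714.
R = 62 + 0.0714 × (28 − 62) = 59.572 → 60
G = 27 + 0.0714 × (40 − 27) = 27.928 → 28
B = 129 + 0.0714 × (86 − 129) = 125.93 → 126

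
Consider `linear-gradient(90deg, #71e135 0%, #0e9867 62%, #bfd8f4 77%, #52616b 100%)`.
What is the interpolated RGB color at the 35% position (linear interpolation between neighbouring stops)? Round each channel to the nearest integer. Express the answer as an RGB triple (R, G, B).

(57, 184, 81)

35% lies between the 0% and 62% stops, so the local fraction is t = (35 − 0)/(62 − 0) = 35/62 ≈ 0.5645.
#71e135 → (113, 225, 53); #0e9867 → (14, 152, 103).
R = 113 + 0.5645 × (14 − 113) = 57.114 → 57
G = 225 + 0.5645 × (152 − 225) = 183.791 → 184
B = 53 + 0.5645 × (103 − 53) = 81.225 → 81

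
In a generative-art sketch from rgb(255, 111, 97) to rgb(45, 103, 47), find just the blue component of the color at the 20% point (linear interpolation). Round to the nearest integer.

B = 97 + 0.2 × (47 − 97) = 87 → 87

87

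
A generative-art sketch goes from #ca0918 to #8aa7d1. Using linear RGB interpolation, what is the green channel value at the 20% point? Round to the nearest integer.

41

G₁ = 9 (from #ca0918), G₂ = 167 (from #8aa7d1).
G = 9 + 0.2 × (167 − 9) = 40.6 → 41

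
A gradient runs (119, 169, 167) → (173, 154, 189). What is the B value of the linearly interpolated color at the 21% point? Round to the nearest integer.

172

B = 167 + 0.21 × (189 − 167) = 171.62 → 172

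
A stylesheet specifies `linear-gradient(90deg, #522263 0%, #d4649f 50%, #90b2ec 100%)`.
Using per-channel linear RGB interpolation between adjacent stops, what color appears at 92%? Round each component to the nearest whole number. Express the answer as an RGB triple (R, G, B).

92% lies between the 50% and 100% stops, so the local fraction is t = (92 − 50)/(100 − 50) = 42/50 ≈ 0.84.
#d4649f → (212, 100, 159); #90b2ec → (144, 178, 236).
R = 212 + 0.84 × (144 − 212) = 154.88 → 155
G = 100 + 0.84 × (178 − 100) = 165.52 → 166
B = 159 + 0.84 × (236 − 159) = 223.68 → 224

(155, 166, 224)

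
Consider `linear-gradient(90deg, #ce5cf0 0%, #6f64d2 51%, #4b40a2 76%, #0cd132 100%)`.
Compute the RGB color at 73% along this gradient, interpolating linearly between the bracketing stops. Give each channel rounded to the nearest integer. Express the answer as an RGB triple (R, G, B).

73% lies between the 51% and 76% stops, so the local fraction is t = (73 − 51)/(76 − 51) = 22/25 ≈ 0.88.
#6f64d2 → (111, 100, 210); #4b40a2 → (75, 64, 162).
R = 111 + 0.88 × (75 − 111) = 79.32 → 79
G = 100 + 0.88 × (64 − 100) = 68.32 → 68
B = 210 + 0.88 × (162 − 210) = 167.76 → 168

(79, 68, 168)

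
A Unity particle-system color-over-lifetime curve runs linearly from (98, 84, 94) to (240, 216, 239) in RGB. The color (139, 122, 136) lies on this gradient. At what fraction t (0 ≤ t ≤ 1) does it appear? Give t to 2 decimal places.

0.29

Invert the lerp on the B channel (largest span, 145): t = (136 − 94) / (239 − 94) = 42/145 = 0.28966.
Check on R: (139 − 98)/(240 − 98) = 0.2887 ✓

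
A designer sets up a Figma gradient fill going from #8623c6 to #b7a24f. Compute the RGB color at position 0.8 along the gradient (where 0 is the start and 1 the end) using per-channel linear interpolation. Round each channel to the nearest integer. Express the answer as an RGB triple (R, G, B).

(173, 137, 103)

#8623c6 → (134, 35, 198); #b7a24f → (183, 162, 79).
R = 134 + 0.8 × (183 − 134) = 134 + 0.8 × 49 = 173.2 → 173
G = 35 + 0.8 × (162 − 35) = 35 + 0.8 × 127 = 136.6 → 137
B = 198 + 0.8 × (79 − 198) = 198 + 0.8 × -119 = 102.8 → 103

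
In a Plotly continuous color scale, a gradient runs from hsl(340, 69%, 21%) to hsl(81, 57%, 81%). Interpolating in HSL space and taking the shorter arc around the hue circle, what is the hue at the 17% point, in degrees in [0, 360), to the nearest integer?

Hue: 81 − 340 = -259°, but |-259| > 180 so the shorter arc goes the other way: Δh = -259 + 360 = 101°.
H = 340 + 0.17 × (101) = 357.17 → 357°

357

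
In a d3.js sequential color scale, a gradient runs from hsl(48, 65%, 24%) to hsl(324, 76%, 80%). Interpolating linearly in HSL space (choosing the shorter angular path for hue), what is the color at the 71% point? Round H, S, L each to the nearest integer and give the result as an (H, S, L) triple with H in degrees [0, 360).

(348, 73, 64)

Hue: 324 − 48 = 276°, but |276| > 180 so the shorter arc goes the other way: Δh = 276 − 360 = -84°.
H = 48 + 0.71 × (-84) = -11.64 → -12 → -12 mod 360 = 348°
S = 65 + 0.71 × (76 − 65) = 72.81 → 73%
L = 24 + 0.71 × (80 − 24) = 63.76 → 64%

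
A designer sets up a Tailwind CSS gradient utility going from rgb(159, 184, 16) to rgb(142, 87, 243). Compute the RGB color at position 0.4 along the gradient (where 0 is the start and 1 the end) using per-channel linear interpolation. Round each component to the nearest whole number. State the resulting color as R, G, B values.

R = 159 + 0.4 × (142 − 159) = 159 + 0.4 × -17 = 152.2 → 152
G = 184 + 0.4 × (87 − 184) = 184 + 0.4 × -97 = 145.2 → 145
B = 16 + 0.4 × (243 − 16) = 16 + 0.4 × 227 = 106.8 → 107

(152, 145, 107)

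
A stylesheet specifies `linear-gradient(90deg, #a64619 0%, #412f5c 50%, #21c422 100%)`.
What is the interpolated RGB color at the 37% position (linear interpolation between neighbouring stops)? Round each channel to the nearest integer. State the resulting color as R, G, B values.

(91, 53, 75)

37% lies between the 0% and 50% stops, so the local fraction is t = (37 − 0)/(50 − 0) = 37/50 ≈ 0.74.
#a64619 → (166, 70, 25); #412f5c → (65, 47, 92).
R = 166 + 0.74 × (65 − 166) = 91.26 → 91
G = 70 + 0.74 × (47 − 70) = 52.98 → 53
B = 25 + 0.74 × (92 − 25) = 74.58 → 75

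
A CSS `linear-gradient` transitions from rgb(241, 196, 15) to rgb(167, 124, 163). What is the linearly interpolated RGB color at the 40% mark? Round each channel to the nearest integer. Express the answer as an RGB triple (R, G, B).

40% corresponds to t = 0.4.
R = 241 + 0.4 × (167 − 241) = 241 + 0.4 × -74 = 211.4 → 211
G = 196 + 0.4 × (124 − 196) = 196 + 0.4 × -72 = 167.2 → 167
B = 15 + 0.4 × (163 − 15) = 15 + 0.4 × 148 = 74.2 → 74

(211, 167, 74)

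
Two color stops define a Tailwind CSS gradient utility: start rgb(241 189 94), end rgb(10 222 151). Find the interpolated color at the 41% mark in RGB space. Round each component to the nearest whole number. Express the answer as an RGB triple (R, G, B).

41% corresponds to t = 0.41.
R = 241 + 0.41 × (10 − 241) = 241 + 0.41 × -231 = 146.29 → 146
G = 189 + 0.41 × (222 − 189) = 189 + 0.41 × 33 = 202.53 → 203
B = 94 + 0.41 × (151 − 94) = 94 + 0.41 × 57 = 117.37 → 117

(146, 203, 117)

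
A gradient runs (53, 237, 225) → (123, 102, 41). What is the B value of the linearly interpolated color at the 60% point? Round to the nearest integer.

B = 225 + 0.6 × (41 − 225) = 114.6 → 115

115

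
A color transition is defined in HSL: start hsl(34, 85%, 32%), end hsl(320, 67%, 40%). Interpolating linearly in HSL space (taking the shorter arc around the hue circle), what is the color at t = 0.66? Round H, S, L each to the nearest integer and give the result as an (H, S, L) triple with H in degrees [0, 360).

Hue: 320 − 34 = 286°, but |286| > 180 so the shorter arc goes the other way: Δh = 286 − 360 = -74°.
H = 34 + 0.66 × (-74) = -14.84 → -15 → -15 mod 360 = 345°
S = 85 + 0.66 × (67 − 85) = 73.12 → 73%
L = 32 + 0.66 × (40 − 32) = 37.28 → 37%

(345, 73, 37)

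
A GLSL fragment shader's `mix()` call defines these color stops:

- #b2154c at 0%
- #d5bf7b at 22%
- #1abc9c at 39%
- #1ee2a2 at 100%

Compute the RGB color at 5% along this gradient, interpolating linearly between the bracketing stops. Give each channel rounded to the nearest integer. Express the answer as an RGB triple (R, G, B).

5% lies between the 0% and 22% stops, so the local fraction is t = (5 − 0)/(22 − 0) = 5/22 ≈ 0.2273.
#b2154c → (178, 21, 76); #d5bf7b → (213, 191, 123).
R = 178 + 0.2273 × (213 − 178) = 185.956 → 186
G = 21 + 0.2273 × (191 − 21) = 59.641 → 60
B = 76 + 0.2273 × (123 − 76) = 86.683 → 87

(186, 60, 87)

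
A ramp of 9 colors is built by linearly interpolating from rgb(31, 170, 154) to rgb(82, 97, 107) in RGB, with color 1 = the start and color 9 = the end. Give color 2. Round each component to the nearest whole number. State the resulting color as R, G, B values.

(37, 161, 148)

With 9 swatches and endpoints inclusive, swatch 2 sits at t = (2 − 1)/(9 − 1) = 1/8 ≈ 0.125.
R = 31 + 0.125 × (82 − 31) = 37.375 → 37
G = 170 + 0.125 × (97 − 170) = 160.875 → 161
B = 154 + 0.125 × (107 − 154) = 148.125 → 148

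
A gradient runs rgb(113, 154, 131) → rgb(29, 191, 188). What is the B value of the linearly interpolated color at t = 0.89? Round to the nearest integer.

182

B = 131 + 0.89 × (188 − 131) = 181.73 → 182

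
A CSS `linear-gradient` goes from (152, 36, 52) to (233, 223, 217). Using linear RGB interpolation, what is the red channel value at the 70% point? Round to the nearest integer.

R = 152 + 0.7 × (233 − 152) = 208.7 → 209

209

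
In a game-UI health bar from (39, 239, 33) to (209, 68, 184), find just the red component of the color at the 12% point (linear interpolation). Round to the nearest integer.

59

R = 39 + 0.12 × (209 − 39) = 59.4 → 59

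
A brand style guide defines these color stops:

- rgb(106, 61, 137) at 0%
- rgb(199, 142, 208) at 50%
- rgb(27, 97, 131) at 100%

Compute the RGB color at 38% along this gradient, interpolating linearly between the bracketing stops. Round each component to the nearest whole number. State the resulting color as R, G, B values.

(177, 123, 191)

38% lies between the 0% and 50% stops, so the local fraction is t = (38 − 0)/(50 − 0) = 38/50 ≈ 0.76.
R = 106 + 0.76 × (199 − 106) = 176.68 → 177
G = 61 + 0.76 × (142 − 61) = 122.56 → 123
B = 137 + 0.76 × (208 − 137) = 190.96 → 191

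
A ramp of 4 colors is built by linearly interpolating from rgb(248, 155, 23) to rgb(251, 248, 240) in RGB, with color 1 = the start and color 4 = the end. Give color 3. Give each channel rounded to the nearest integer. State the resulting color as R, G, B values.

With 4 swatches and endpoints inclusive, swatch 3 sits at t = (3 − 1)/(4 − 1) = 2/3 ≈ 0.6667.
R = 248 + 0.6667 × (251 − 248) = 250 → 250
G = 155 + 0.6667 × (248 − 155) = 217.003 → 217
B = 23 + 0.6667 × (240 − 23) = 167.674 → 168

(250, 217, 168)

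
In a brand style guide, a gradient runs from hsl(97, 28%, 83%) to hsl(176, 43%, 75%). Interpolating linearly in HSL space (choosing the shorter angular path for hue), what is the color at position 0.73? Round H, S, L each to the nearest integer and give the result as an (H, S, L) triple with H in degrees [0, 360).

Hue arc: Δh = 176 − 97 = 79° (|Δh| ≤ 180, already the shorter path).
H = 97 + 0.73 × (79) = 154.67 → 155°
S = 28 + 0.73 × (43 − 28) = 38.95 → 39%
L = 83 + 0.73 × (75 − 83) = 77.16 → 77%

(155, 39, 77)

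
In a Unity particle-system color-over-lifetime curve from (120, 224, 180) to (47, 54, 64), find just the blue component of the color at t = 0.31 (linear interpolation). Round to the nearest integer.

144

B = 180 + 0.31 × (64 − 180) = 144.04 → 144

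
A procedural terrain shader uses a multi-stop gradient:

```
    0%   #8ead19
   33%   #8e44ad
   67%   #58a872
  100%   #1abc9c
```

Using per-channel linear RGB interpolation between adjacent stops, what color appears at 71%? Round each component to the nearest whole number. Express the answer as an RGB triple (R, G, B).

(80, 170, 119)

71% lies between the 67% and 100% stops, so the local fraction is t = (71 − 67)/(100 − 67) = 4/33 ≈ 0.1212.
#58a872 → (88, 168, 114); #1abc9c → (26, 188, 156).
R = 88 + 0.1212 × (26 − 88) = 80.486 → 80
G = 168 + 0.1212 × (188 − 168) = 170.424 → 170
B = 114 + 0.1212 × (156 − 114) = 119.09 → 119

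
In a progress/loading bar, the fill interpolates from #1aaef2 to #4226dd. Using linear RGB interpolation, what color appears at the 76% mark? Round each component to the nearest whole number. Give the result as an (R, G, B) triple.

(56, 71, 226)

#1aaef2 → (26, 174, 242); #4226dd → (66, 38, 221).
76% corresponds to t = 0.76.
R = 26 + 0.76 × (66 − 26) = 26 + 0.76 × 40 = 56.4 → 56
G = 174 + 0.76 × (38 − 174) = 174 + 0.76 × -136 = 70.64 → 71
B = 242 + 0.76 × (221 − 242) = 242 + 0.76 × -21 = 226.04 → 226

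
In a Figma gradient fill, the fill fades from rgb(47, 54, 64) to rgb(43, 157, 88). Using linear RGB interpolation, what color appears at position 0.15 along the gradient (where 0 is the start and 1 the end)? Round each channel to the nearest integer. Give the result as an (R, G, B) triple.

(46, 69, 68)

R = 47 + 0.15 × (43 − 47) = 47 + 0.15 × -4 = 46.4 → 46
G = 54 + 0.15 × (157 − 54) = 54 + 0.15 × 103 = 69.45 → 69
B = 64 + 0.15 × (88 − 64) = 64 + 0.15 × 24 = 67.6 → 68
So the blended color is (46, 69, 68), about #2e4544.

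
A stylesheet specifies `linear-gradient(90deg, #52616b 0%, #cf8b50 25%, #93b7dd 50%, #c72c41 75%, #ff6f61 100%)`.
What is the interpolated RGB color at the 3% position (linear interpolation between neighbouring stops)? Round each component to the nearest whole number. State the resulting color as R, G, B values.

(97, 102, 104)

3% lies between the 0% and 25% stops, so the local fraction is t = (3 − 0)/(25 − 0) = 3/25 ≈ 0.12.
#52616b → (82, 97, 107); #cf8b50 → (207, 139, 80).
R = 82 + 0.12 × (207 − 82) = 97 → 97
G = 97 + 0.12 × (139 − 97) = 102.04 → 102
B = 107 + 0.12 × (80 − 107) = 103.76 → 104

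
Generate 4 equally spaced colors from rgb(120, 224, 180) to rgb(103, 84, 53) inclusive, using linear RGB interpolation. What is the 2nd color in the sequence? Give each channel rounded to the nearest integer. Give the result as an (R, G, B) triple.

(114, 177, 138)

With 4 swatches and endpoints inclusive, swatch 2 sits at t = (2 − 1)/(4 − 1) = 1/3 ≈ 0.3333.
R = 120 + 0.3333 × (103 − 120) = 114.334 → 114
G = 224 + 0.3333 × (84 − 224) = 177.338 → 177
B = 180 + 0.3333 × (53 − 180) = 137.671 → 138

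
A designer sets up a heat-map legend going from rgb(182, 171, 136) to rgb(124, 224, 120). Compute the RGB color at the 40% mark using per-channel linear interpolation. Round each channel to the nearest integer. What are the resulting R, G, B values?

(159, 192, 130)

40% corresponds to t = 0.4.
R = 182 + 0.4 × (124 − 182) = 182 + 0.4 × -58 = 158.8 → 159
G = 171 + 0.4 × (224 − 171) = 171 + 0.4 × 53 = 192.2 → 192
B = 136 + 0.4 × (120 − 136) = 136 + 0.4 × -16 = 129.6 → 130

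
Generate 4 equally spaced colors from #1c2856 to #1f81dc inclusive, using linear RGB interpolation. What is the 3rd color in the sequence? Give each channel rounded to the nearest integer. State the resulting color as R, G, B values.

With 4 swatches and endpoints inclusive, swatch 3 sits at t = (3 − 1)/(4 − 1) = 2/3 ≈ 0.6667.
#1c2856 → (28, 40, 86); #1f81dc → (31, 129, 220).
R = 28 + 0.6667 × (31 − 28) = 30 → 30
G = 40 + 0.6667 × (129 − 40) = 99.336 → 99
B = 86 + 0.6667 × (220 − 86) = 175.338 → 175

(30, 99, 175)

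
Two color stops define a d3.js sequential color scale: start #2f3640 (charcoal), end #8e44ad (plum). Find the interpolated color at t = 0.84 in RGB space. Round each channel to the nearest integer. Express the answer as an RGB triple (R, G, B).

#2f3640 → (47, 54, 64); #8e44ad → (142, 68, 173).
R = 47 + 0.84 × (142 − 47) = 47 + 0.84 × 95 = 126.8 → 127
G = 54 + 0.84 × (68 − 54) = 54 + 0.84 × 14 = 65.76 → 66
B = 64 + 0.84 × (173 − 64) = 64 + 0.84 × 109 = 155.56 → 156

(127, 66, 156)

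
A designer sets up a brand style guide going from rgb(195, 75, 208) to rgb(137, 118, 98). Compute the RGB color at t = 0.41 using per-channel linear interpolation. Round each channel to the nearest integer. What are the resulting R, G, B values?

(171, 93, 163)

R = 195 + 0.41 × (137 − 195) = 195 + 0.41 × -58 = 171.22 → 171
G = 75 + 0.41 × (118 − 75) = 75 + 0.41 × 43 = 92.63 → 93
B = 208 + 0.41 × (98 − 208) = 208 + 0.41 × -110 = 162.9 → 163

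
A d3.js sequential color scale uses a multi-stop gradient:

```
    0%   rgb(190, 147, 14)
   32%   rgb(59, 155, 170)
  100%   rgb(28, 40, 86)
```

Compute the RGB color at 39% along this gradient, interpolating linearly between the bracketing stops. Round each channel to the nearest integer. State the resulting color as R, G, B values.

(56, 143, 161)

39% lies between the 32% and 100% stops, so the local fraction is t = (39 − 32)/(100 − 32) = 7/68 ≈ 0.1029.
R = 59 + 0.1029 × (28 − 59) = 55.81 → 56
G = 155 + 0.1029 × (40 − 155) = 143.166 → 143
B = 170 + 0.1029 × (86 − 170) = 161.356 → 161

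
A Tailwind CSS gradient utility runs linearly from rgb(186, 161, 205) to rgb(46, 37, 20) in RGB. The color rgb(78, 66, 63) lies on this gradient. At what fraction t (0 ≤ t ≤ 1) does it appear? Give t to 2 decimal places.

0.77

Invert the lerp on the B channel (largest span, 185): t = (63 − 205) / (20 − 205) = -142/-185 = 0.76757.
Check on R: (78 − 186)/(46 − 186) = 0.7714 ✓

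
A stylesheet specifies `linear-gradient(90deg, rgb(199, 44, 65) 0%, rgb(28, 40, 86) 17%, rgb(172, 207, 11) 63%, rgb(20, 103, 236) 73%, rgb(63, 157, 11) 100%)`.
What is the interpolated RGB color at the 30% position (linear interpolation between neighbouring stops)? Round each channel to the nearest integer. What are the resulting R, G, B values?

30% lies between the 17% and 63% stops, so the local fraction is t = (30 − 17)/(63 − 17) = 13/46 ≈ 0.2826.
R = 28 + 0.2826 × (172 − 28) = 68.694 → 69
G = 40 + 0.2826 × (207 − 40) = 87.194 → 87
B = 86 + 0.2826 × (11 − 86) = 64.805 → 65

(69, 87, 65)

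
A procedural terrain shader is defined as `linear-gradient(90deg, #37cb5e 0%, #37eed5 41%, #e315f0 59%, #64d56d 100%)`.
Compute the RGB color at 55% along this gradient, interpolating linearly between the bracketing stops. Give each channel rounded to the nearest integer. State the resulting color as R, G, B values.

(189, 69, 234)

55% lies between the 41% and 59% stops, so the local fraction is t = (55 − 41)/(59 − 41) = 14/18 ≈ 0.7778.
#37eed5 → (55, 238, 213); #e315f0 → (227, 21, 240).
R = 55 + 0.7778 × (227 − 55) = 188.782 → 189
G = 238 + 0.7778 × (21 − 238) = 69.217 → 69
B = 213 + 0.7778 × (240 − 213) = 234.001 → 234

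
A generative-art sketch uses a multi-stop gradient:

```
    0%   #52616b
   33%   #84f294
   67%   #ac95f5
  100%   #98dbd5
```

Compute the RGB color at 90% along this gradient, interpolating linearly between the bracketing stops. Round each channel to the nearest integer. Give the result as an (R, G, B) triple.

90% lies between the 67% and 100% stops, so the local fraction is t = (90 − 67)/(100 − 67) = 23/33 ≈ 0.697.
#ac95f5 → (172, 149, 245); #98dbd5 → (152, 219, 213).
R = 172 + 0.697 × (152 − 172) = 158.06 → 158
G = 149 + 0.697 × (219 − 149) = 197.79 → 198
B = 245 + 0.697 × (213 − 245) = 222.696 → 223

(158, 198, 223)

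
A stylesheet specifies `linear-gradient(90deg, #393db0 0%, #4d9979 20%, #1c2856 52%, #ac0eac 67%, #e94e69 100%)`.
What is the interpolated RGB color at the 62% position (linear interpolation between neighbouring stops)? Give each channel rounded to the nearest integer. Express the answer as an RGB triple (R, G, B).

(124, 23, 143)

62% lies between the 52% and 67% stops, so the local fraction is t = (62 − 52)/(67 − 52) = 10/15 ≈ 0.6667.
#1c2856 → (28, 40, 86); #ac0eac → (172, 14, 172).
R = 28 + 0.6667 × (172 − 28) = 124.005 → 124
G = 40 + 0.6667 × (14 − 40) = 22.666 → 23
B = 86 + 0.6667 × (172 − 86) = 143.336 → 143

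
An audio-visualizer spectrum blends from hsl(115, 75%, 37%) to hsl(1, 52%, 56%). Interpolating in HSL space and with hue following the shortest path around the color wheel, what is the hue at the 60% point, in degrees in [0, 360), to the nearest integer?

Hue arc: Δh = 1 − 115 = -114° (|Δh| ≤ 180, already the shorter path).
H = 115 + 0.6 × (-114) = 46.6 → 47°

47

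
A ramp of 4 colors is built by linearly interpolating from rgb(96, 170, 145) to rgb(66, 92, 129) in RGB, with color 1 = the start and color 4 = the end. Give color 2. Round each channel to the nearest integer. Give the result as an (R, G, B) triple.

With 4 swatches and endpoints inclusive, swatch 2 sits at t = (2 − 1)/(4 − 1) = 1/3 ≈ 0.3333.
R = 96 + 0.3333 × (66 − 96) = 86.001 → 86
G = 170 + 0.3333 × (92 − 170) = 144.003 → 144
B = 145 + 0.3333 × (129 − 145) = 139.667 → 140

(86, 144, 140)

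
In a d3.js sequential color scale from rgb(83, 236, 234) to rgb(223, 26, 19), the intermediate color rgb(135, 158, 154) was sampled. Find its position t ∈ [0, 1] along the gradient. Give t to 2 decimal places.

Invert the lerp on the B channel (largest span, 215): t = (154 − 234) / (19 − 234) = -80/-215 = 0.37209.
Check on R: (135 − 83)/(223 − 83) = 0.3714 ✓

0.37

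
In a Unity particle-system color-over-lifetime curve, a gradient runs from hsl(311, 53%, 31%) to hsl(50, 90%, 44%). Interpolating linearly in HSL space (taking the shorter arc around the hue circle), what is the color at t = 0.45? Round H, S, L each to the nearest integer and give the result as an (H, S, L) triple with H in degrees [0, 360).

Hue: 50 − 311 = -261°, but |-261| > 180 so the shorter arc goes the other way: Δh = -261 + 360 = 99°.
H = 311 + 0.45 × (99) = 355.55 → 356°
S = 53 + 0.45 × (90 − 53) = 69.65 → 70%
L = 31 + 0.45 × (44 − 31) = 36.85 → 37%

(356, 70, 37)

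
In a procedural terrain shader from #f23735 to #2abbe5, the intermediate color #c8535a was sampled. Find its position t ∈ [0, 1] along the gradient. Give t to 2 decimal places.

0.21

Invert the lerp on the R channel (largest span, 200): t = (200 − 242) / (42 − 242) = -42/-200 = 0.21.
Check on G: (83 − 55)/(187 − 55) = 0.2121 ✓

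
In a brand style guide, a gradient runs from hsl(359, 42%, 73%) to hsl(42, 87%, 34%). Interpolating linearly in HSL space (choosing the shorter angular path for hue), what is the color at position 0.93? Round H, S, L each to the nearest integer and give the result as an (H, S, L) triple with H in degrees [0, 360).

Hue: 42 − 359 = -317°, but |-317| > 180 so the shorter arc goes the other way: Δh = -317 + 360 = 43°.
H = 359 + 0.93 × (43) = 398.99 → 399 → 399 mod 360 = 39°
S = 42 + 0.93 × (87 − 42) = 83.85 → 84%
L = 73 + 0.93 × (34 − 73) = 36.73 → 37%

(39, 84, 37)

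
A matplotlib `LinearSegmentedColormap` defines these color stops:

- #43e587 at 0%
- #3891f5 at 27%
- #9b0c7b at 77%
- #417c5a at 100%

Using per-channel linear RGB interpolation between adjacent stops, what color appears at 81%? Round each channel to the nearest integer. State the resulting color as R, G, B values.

81% lies between the 77% and 100% stops, so the local fraction is t = (81 − 77)/(100 − 77) = 4/23 ≈ 0.1739.
#9b0c7b → (155, 12, 123); #417c5a → (65, 124, 90).
R = 155 + 0.1739 × (65 − 155) = 139.349 → 139
G = 12 + 0.1739 × (124 − 12) = 31.477 → 31
B = 123 + 0.1739 × (90 − 123) = 117.261 → 117

(139, 31, 117)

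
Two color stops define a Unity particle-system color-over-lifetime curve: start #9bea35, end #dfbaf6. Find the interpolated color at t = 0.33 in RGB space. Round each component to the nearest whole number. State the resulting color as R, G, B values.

(177, 218, 117)

#9bea35 → (155, 234, 53); #dfbaf6 → (223, 186, 246).
R = 155 + 0.33 × (223 − 155) = 155 + 0.33 × 68 = 177.44 → 177
G = 234 + 0.33 × (186 − 234) = 234 + 0.33 × -48 = 218.16 → 218
B = 53 + 0.33 × (246 − 53) = 53 + 0.33 × 193 = 116.69 → 117
So the blended color is (177, 218, 117), about #b1da75.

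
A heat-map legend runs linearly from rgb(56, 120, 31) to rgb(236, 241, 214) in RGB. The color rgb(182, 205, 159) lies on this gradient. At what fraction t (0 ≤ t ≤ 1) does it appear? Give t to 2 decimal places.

0.70

Invert the lerp on the B channel (largest span, 183): t = (159 − 31) / (214 − 31) = 128/183 = 0.69945.
Check on R: (182 − 56)/(236 − 56) = 0.7 ✓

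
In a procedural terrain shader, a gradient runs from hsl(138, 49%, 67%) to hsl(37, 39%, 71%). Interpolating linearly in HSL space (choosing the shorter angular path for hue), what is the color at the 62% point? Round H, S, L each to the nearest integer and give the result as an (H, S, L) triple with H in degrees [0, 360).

Hue arc: Δh = 37 − 138 = -101° (|Δh| ≤ 180, already the shorter path).
H = 138 + 0.62 × (-101) = 75.38 → 75°
S = 49 + 0.62 × (39 − 49) = 42.8 → 43%
L = 67 + 0.62 × (71 − 67) = 69.48 → 69%

(75, 43, 69)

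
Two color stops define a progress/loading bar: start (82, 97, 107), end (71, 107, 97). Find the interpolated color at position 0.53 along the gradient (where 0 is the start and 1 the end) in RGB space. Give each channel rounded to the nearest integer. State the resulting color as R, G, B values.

R = 82 + 0.53 × (71 − 82) = 82 + 0.53 × -11 = 76.17 → 76
G = 97 + 0.53 × (107 − 97) = 97 + 0.53 × 10 = 102.3 → 102
B = 107 + 0.53 × (97 − 107) = 107 + 0.53 × -10 = 101.7 → 102

(76, 102, 102)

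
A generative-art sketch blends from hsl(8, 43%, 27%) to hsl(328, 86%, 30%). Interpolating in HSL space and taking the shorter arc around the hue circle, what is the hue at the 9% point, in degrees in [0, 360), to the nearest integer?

4

Hue: 328 − 8 = 320°, but |320| > 180 so the shorter arc goes the other way: Δh = 320 − 360 = -40°.
H = 8 + 0.09 × (-40) = 4.4 → 4°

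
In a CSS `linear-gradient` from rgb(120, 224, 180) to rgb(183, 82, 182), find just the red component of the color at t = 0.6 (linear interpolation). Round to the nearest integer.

R = 120 + 0.6 × (183 − 120) = 157.8 → 158

158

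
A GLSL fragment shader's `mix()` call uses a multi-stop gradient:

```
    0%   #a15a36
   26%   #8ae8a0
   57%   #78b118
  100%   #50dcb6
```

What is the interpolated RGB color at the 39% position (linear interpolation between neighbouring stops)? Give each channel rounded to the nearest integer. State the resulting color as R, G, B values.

39% lies between the 26% and 57% stops, so the local fraction is t = (39 − 26)/(57 − 26) = 13/31 ≈ 0.4194.
#8ae8a0 → (138, 232, 160); #78b118 → (120, 177, 24).
R = 138 + 0.4194 × (120 − 138) = 130.451 → 130
G = 232 + 0.4194 × (177 − 232) = 208.933 → 209
B = 160 + 0.4194 × (24 − 160) = 102.962 → 103

(130, 209, 103)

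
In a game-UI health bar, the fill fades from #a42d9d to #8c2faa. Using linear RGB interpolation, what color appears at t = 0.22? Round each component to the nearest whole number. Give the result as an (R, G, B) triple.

(159, 45, 160)

#a42d9d → (164, 45, 157); #8c2faa → (140, 47, 170).
R = 164 + 0.22 × (140 − 164) = 164 + 0.22 × -24 = 158.72 → 159
G = 45 + 0.22 × (47 − 45) = 45 + 0.22 × 2 = 45.44 → 45
B = 157 + 0.22 × (170 − 157) = 157 + 0.22 × 13 = 159.86 → 160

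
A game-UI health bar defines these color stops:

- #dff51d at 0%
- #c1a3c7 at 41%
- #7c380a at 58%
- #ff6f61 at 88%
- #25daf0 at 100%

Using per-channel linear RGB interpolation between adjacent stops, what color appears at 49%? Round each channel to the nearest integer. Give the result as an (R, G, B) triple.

49% lies between the 41% and 58% stops, so the local fraction is t = (49 − 41)/(58 − 41) = 8/17 ≈ 0.4706.
#c1a3c7 → (193, 163, 199); #7c380a → (124, 56, 10).
R = 193 + 0.4706 × (124 − 193) = 160.529 → 161
G = 163 + 0.4706 × (56 − 163) = 112.646 → 113
B = 199 + 0.4706 × (10 − 199) = 110.057 → 110

(161, 113, 110)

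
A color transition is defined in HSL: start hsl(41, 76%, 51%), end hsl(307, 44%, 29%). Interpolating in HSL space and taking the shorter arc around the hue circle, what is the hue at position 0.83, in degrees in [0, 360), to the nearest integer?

323

Hue: 307 − 41 = 266°, but |266| > 180 so the shorter arc goes the other way: Δh = 266 − 360 = -94°.
H = 41 + 0.83 × (-94) = -37.02 → -37 → -37 mod 360 = 323°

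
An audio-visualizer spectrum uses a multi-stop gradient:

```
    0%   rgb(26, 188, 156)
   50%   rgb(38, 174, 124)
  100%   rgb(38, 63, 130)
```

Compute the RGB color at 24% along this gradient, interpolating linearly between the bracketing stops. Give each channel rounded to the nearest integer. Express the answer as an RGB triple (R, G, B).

24% lies between the 0% and 50% stops, so the local fraction is t = (24 − 0)/(50 − 0) = 24/50 ≈ 0.48.
R = 26 + 0.48 × (38 − 26) = 31.76 → 32
G = 188 + 0.48 × (174 − 188) = 181.28 → 181
B = 156 + 0.48 × (124 − 156) = 140.64 → 141

(32, 181, 141)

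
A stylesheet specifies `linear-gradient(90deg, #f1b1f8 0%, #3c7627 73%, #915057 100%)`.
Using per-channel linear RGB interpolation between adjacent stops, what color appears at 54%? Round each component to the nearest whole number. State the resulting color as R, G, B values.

54% lies between the 0% and 73% stops, so the local fraction is t = (54 − 0)/(73 − 0) = 54/73 ≈ 0.7397.
#f1b1f8 → (241, 177, 248); #3c7627 → (60, 118, 39).
R = 241 + 0.7397 × (60 − 241) = 107.114 → 107
G = 177 + 0.7397 × (118 − 177) = 133.358 → 133
B = 248 + 0.7397 × (39 − 248) = 93.403 → 93

(107, 133, 93)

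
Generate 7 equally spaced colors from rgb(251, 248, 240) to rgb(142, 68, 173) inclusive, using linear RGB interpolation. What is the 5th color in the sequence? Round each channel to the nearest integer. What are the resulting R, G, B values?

With 7 swatches and endpoints inclusive, swatch 5 sits at t = (5 − 1)/(7 − 1) = 4/6 ≈ 0.6667.
R = 251 + 0.6667 × (142 − 251) = 178.33 → 178
G = 248 + 0.6667 × (68 − 248) = 127.994 → 128
B = 240 + 0.6667 × (173 − 240) = 195.331 → 195

(178, 128, 195)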